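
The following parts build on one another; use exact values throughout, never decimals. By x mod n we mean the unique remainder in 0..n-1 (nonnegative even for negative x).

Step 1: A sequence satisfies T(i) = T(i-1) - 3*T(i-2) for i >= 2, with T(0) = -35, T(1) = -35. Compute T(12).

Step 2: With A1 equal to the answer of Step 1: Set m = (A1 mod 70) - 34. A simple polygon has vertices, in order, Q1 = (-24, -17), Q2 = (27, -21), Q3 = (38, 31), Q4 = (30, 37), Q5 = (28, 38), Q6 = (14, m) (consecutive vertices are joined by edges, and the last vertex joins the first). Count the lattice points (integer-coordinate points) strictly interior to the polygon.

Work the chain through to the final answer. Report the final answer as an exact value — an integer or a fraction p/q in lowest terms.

Step 1: T(2) = 1*(-35) - 3*(-35) = 70; iterating: T(2)=70, T(3)=175, T(4)=-35, T(5)=-560, T(6)=-455, T(7)=1225, T(8)=2590, T(9)=-1085, T(10)=-8855, T(11)=-5600, T(12)=20965; answer 20965
Step 2: A1 = 20965; m = 1; cross terms: (-24*-21 - 27*-17)=963, (27*31 - 38*-21)=1635, (38*37 - 30*31)=476, (30*38 - 28*37)=104, (28*1 - 14*38)=-504, (14*-17 - -24*1)=-214; twice the area = |2460| = 2460; area = 1230; boundary points = 1 + 1 + 2 + 1 + 1 + 2 = 8; strictly interior points = area - boundary/2 + 1 = 1227; answer 1227

1227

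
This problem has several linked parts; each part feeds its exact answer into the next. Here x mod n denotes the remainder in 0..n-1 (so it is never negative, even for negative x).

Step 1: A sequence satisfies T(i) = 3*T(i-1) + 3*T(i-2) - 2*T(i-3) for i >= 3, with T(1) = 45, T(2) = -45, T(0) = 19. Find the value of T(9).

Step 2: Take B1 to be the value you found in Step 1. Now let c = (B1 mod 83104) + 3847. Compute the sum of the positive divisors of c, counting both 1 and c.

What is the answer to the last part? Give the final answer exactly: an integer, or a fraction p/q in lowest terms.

Step 1: T(3) = 3*(-45) + 3*(45) - 2*(19) = -38; iterating: T(3)=-38, T(4)=-339, T(5)=-1041, T(6)=-4064, T(7)=-14637, T(8)=-54021, T(9)=-197846; answer -197846
Step 2: B1 = -197846; c = 55313; 55313 is prime, so its only divisors are 1 and 55313; sigma = 1 + 55313 = 55314; answer 55314

55314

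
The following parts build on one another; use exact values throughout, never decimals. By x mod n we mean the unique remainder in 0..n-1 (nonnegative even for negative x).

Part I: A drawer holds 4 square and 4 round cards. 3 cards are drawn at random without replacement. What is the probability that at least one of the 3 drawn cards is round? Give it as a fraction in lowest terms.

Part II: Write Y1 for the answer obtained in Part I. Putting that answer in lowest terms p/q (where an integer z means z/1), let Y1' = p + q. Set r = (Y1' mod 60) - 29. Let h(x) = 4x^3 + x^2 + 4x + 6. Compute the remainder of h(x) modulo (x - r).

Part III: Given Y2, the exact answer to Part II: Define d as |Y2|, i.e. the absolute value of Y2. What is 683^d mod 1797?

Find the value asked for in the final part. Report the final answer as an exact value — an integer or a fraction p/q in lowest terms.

Part I: total draws C(8,3) = 56; complement C(4,3) = 4; favorable 56 - 4 = 52; P = 13/14; answer 13/14
Part II: Y1 = 13/14; threaded value p + q = 27; r = -2; remainder = value at the root: 4*(-2)^3 + 1*(-2)^2 + 4*(-2)^1 + 6 = (-32) + (4) + (-8) + (6) = -30; answer -30
Part III: Y2 = -30; d = 30; squarings mod 1797: 683^1=683, 683^2=1066, 683^4=652, 683^8=1012, 683^16=1651; 683^30 = 683^2 * 683^4 * 683^8 * 683^16 = 256 (mod 1797); answer 256

256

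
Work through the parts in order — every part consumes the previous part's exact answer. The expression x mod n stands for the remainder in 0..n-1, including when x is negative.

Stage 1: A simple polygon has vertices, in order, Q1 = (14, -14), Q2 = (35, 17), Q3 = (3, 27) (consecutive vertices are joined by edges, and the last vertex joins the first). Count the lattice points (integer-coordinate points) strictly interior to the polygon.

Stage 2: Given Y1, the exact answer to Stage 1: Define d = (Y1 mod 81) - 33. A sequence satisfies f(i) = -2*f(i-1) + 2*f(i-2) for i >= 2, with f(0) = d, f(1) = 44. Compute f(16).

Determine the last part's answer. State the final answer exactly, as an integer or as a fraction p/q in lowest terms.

-122372096

Stage 1: cross terms: (14*17 - 35*-14)=728, (35*27 - 3*17)=894, (3*-14 - 14*27)=-420; twice the area = |1202| = 1202; area = 601; boundary points = 1 + 2 + 1 = 4; strictly interior points = area - boundary/2 + 1 = 600; answer 600
Stage 2: Y1 = 600; d = 0; f(2) = -2*(44) + 2*(0) = -88; iterating: f(2)=-88, f(3)=264, f(4)=-704, f(5)=1936, f(6)=-5280, f(7)=14432, f(8)=-39424, f(9)=107712, f(10)=-294272, f(11)=803968, f(12)=-2196480, f(13)=6000896, f(14)=-16394752, f(15)=44791296, f(16)=-122372096; answer -122372096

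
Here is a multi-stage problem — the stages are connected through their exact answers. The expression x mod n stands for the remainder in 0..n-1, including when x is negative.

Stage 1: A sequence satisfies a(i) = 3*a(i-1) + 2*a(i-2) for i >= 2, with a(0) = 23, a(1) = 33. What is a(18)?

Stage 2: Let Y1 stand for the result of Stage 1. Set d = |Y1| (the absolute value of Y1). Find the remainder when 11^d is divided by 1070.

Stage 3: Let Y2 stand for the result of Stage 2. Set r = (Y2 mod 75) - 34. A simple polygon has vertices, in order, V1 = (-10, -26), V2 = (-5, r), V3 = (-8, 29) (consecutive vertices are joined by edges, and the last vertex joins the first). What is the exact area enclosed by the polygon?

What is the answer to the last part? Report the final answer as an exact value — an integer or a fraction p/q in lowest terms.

Stage 1: a(2) = 3*(33) + 2*(23) = 145; iterating: a(2)=145, a(3)=501, a(4)=1793, a(5)=6381, a(6)=22729, a(7)=80949, a(8)=288305, a(9)=1026813, a(10)=3657049, a(11)=13024773, a(12)=46388417, a(13)=165214797, a(14)=588421225, a(15)=2095693269, a(16)=7463922257, a(17)=26583153309, a(18)=94677304441; answer 94677304441
Stage 2: Y1 = 94677304441; d = 94677304441; squarings mod 1070: 11^1=11, 11^2=121, 11^4=731, 11^8=431, 11^16=651, 11^32=81, 11^64=141, 11^128=621, 11^256=441, 11^512=811, 11^1024=741, 11^2048=171, 11^4096=351, 11^8192=151, 11^16384=331, 11^32768=421, 11^65536=691, 11^131072=261, 11^262144=711, 11^524288=481, 11^1048576=241, 11^2097152=301, 11^4194304=721, 11^8388608=891, 11^16777216=1011, 11^33554432=271, 11^67108864=681, 11^134217728=451, 11^268435456=101, 11^536870912=571, 11^1073741824=761, 11^2147483648=251, 11^4294967296=941, 11^8589934592=591, 11^17179869184=461, 11^34359738368=661, 11^68719476736=361; 11^94677304441 = 11^1 * 11^8 * 11^16 * 11^32 * 11^64 * 11^1024 * 11^65536 * 11^262144 * 11^1048576 * 11^2097152 * 11^16777216 * 11^33554432 * 11^134217728 * 11^8589934592 * 11^17179869184 * 11^68719476736 = 61 (mod 1070); answer 61
Stage 3: Y2 = 61; r = 27; cross terms: (-10*27 - -5*-26)=-400, (-5*29 - -8*27)=71, (-8*-26 - -10*29)=498; twice the area = |169| = 169; area = 169/2; answer 169/2

169/2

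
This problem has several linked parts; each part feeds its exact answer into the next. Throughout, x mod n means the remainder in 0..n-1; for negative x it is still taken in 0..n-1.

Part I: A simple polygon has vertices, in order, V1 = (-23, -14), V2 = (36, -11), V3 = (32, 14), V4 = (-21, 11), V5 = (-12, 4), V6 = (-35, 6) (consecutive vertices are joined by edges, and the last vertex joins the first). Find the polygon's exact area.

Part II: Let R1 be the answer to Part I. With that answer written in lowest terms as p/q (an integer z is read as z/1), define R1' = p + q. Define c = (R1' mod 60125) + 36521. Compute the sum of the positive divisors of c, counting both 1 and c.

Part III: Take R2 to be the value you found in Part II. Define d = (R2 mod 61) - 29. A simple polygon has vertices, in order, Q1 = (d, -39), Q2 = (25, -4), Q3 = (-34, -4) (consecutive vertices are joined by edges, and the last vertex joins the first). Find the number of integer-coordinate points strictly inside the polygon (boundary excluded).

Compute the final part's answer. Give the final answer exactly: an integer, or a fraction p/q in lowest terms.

Part I: cross terms: (-23*-11 - 36*-14)=757, (36*14 - 32*-11)=856, (32*11 - -21*14)=646, (-21*4 - -12*11)=48, (-12*6 - -35*4)=68, (-35*-14 - -23*6)=628; twice the area = |3003| = 3003; area = 3003/2; answer 3003/2
Part II: R1 = 3003/2; threaded value p + q = 3005; c = 39526; 39526 = 2 * 19763; sigma = (1 + 2) * (1 + 19763) = 3 * 19764 = 59292; answer 59292
Part III: R2 = 59292; d = -29; cross terms: (-29*-4 - 25*-39)=1091, (25*-4 - -34*-4)=-236, (-34*-39 - -29*-4)=1210; twice the area = |2065| = 2065; area = 2065/2; boundary points = 1 + 59 + 5 = 65; strictly interior points = area - boundary/2 + 1 = 1001; answer 1001

1001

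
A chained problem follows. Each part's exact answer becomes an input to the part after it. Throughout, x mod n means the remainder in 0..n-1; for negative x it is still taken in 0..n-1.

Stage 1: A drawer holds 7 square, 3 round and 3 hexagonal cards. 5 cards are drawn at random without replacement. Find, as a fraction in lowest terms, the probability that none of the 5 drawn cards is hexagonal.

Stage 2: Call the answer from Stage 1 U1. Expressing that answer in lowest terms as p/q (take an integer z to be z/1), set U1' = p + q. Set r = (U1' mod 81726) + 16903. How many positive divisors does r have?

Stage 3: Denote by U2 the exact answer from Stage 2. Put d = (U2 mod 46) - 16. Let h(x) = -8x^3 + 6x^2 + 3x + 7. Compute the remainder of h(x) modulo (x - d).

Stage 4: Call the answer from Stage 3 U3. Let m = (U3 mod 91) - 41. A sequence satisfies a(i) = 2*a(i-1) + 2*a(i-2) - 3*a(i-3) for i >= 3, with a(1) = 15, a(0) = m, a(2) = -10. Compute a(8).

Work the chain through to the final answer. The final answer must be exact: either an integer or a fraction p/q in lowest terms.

Stage 1: total draws C(13,5) = 1287; favorable C(10,5) = 252; P = 28/143; answer 28/143
Stage 2: U1 = 28/143; threaded value p + q = 171; r = 17074; 17074 = 2 * 8537; number of divisors = (1+1) * (1+1) = 4; answer 4
Stage 3: U2 = 4; d = -12; remainder = value at the root: -8*(-12)^3 + 6*(-12)^2 + 3*(-12)^1 + 7 = (13824) + (864) + (-36) + (7) = 14659; answer 14659
Stage 4: U3 = 14659; m = -33; a(3) = 2*(-10) + 2*(15) - 3*(-33) = 109; iterating: a(3)=109, a(4)=153, a(5)=554, a(6)=1087, a(7)=2823, a(8)=6158; answer 6158

6158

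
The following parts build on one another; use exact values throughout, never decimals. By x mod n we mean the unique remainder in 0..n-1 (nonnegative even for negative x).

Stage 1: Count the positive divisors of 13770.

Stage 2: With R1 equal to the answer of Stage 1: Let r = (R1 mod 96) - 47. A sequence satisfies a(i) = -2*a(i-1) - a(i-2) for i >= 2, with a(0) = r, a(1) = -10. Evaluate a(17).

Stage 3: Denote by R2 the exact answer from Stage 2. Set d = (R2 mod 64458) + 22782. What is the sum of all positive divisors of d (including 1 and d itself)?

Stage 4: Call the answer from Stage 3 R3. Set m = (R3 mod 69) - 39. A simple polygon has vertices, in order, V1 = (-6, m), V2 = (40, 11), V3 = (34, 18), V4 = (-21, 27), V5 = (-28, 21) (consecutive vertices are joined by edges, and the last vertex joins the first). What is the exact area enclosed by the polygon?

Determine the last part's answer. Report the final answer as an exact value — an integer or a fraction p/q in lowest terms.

4057/2

Stage 1: 13770 = 2 * 3^4 * 5 * 17; number of divisors = (1+1) * (4+1) * (1+1) * (1+1) = 40; answer 40
Stage 2: R1 = 40; r = -7; a(2) = -2*(-10) - 1*(-7) = 27; iterating: a(2)=27, a(3)=-44, a(4)=61, a(5)=-78, a(6)=95, a(7)=-112, a(8)=129, a(9)=-146, a(10)=163, a(11)=-180, a(12)=197, a(13)=-214, a(14)=231, a(15)=-248, a(16)=265, a(17)=-282; answer -282
Stage 3: R2 = -282; d = 86958; 86958 = 2 * 3^2 * 4831; sigma = (1 + 2) * (1 + 3 + 9) * (1 + 4831) = 3 * 13 * 4832 = 188448; answer 188448
Stage 4: R3 = 188448; m = -30; cross terms: (-6*11 - 40*-30)=1134, (40*18 - 34*11)=346, (34*27 - -21*18)=1296, (-21*21 - -28*27)=315, (-28*-30 - -6*21)=966; twice the area = |4057| = 4057; area = 4057/2; answer 4057/2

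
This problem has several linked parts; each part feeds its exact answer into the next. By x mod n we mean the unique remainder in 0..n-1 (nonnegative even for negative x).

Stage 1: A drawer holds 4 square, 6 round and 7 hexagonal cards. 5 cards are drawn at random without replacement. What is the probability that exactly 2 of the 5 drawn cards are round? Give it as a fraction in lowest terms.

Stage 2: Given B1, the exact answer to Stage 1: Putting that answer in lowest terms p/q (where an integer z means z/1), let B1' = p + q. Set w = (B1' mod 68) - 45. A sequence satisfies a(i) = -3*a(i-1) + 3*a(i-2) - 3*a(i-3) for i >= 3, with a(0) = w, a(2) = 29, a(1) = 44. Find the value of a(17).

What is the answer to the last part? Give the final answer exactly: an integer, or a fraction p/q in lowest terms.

Stage 1: total draws C(17,5) = 6188; favorable C(6,2)*C(11,3) = 2475; P = 2475/6188; answer 2475/6188
Stage 2: B1 = 2475/6188; threaded value p + q = 8663; w = -18; a(3) = -3*(29) + 3*(44) - 3*(-18) = 99; iterating: a(3)=99, a(4)=-342, a(5)=1236, a(6)=-5031, a(7)=19827, a(8)=-78282, a(9)=309420, a(10)=-1222587, a(11)=4830867, a(12)=-19088622, a(13)=75426228, a(14)=-298037151, a(15)=1177656003, a(16)=-4653358146, a(17)=18387153900; answer 18387153900

18387153900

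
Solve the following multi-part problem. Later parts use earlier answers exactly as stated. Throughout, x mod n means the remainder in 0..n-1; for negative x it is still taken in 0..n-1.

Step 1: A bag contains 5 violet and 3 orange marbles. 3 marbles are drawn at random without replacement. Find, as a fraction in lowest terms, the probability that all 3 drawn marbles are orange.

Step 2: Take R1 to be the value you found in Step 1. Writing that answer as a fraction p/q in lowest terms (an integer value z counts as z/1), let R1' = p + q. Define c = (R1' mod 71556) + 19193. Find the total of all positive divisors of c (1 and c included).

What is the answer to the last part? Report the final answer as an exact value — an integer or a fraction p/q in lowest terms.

44928

Step 1: total draws C(8,3) = 56; favorable C(3,3) = 1; P = 1/56; answer 1/56
Step 2: R1 = 1/56; threaded value p + q = 57; c = 19250; 19250 = 2 * 5^3 * 7 * 11; sigma = (1 + 2) * (1 + 5 + 25 + 125) * (1 + 7) * (1 + 11) = 3 * 156 * 8 * 12 = 44928; answer 44928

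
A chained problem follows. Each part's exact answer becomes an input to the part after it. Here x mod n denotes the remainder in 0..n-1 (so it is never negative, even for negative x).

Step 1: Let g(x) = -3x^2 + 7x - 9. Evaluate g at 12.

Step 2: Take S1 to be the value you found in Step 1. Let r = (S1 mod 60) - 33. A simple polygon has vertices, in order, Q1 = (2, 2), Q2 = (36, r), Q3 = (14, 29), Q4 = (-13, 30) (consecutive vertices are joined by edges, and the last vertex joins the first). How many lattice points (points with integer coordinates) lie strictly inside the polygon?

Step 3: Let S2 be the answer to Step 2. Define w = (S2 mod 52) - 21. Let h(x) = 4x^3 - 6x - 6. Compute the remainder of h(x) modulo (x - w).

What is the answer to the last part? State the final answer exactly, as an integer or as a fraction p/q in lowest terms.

5252

Step 1: -3*(12)^2 + 7*(12)^1 - 9 = (-432) + (84) + (-9) = -357; answer -357
Step 2: S1 = -357; r = -30; cross terms: (2*-30 - 36*2)=-132, (36*29 - 14*-30)=1464, (14*30 - -13*29)=797, (-13*2 - 2*30)=-86; twice the area = |2043| = 2043; area = 2043/2; boundary points = 2 + 1 + 1 + 1 = 5; strictly interior points = area - boundary/2 + 1 = 1020; answer 1020
Step 3: S2 = 1020; w = 11; remainder = value at the root: 4*(11)^3 - 6*(11)^1 - 6 = (5324) + (-66) + (-6) = 5252; answer 5252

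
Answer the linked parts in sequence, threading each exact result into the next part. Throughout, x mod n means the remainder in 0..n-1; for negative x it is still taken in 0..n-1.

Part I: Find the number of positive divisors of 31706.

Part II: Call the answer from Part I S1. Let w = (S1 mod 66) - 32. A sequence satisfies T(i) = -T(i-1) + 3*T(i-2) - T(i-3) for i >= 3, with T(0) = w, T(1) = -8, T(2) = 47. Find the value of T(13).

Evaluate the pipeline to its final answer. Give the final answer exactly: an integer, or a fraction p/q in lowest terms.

-474048

Part I: 31706 = 2 * 83 * 191; number of divisors = (1+1) * (1+1) * (1+1) = 8; answer 8
Part II: S1 = 8; w = -24; T(3) = -1*(47) + 3*(-8) - 1*(-24) = -47; iterating: T(3)=-47, T(4)=196, T(5)=-384, T(6)=1019, T(7)=-2367, T(8)=5808, T(9)=-13928, T(10)=33719, T(11)=-81311, T(12)=196396, T(13)=-474048; answer -474048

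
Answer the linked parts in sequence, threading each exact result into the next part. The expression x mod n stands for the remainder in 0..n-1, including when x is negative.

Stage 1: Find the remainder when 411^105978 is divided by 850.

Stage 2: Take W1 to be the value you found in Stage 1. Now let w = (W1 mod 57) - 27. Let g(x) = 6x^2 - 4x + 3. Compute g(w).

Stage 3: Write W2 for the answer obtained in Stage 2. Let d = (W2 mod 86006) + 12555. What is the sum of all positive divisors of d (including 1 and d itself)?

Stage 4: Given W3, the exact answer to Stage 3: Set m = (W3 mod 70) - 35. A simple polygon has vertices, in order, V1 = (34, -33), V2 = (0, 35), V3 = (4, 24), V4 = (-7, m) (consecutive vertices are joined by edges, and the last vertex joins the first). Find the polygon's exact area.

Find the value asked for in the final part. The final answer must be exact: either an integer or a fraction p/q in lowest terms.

Stage 1: squarings mod 850: 411^1=411, 411^2=621, 411^4=591, 411^8=781, 411^16=511, 411^32=171, 411^64=341, 411^128=681, 411^256=511, 411^512=171, 411^1024=341, 411^2048=681, 411^4096=511, 411^8192=171, 411^16384=341, 411^32768=681, 411^65536=511; 411^105978 = 411^2 * 411^8 * 411^16 * 411^32 * 411^64 * 411^128 * 411^256 * 411^1024 * 411^2048 * 411^4096 * 411^32768 * 411^65536 = 331 (mod 850); answer 331
Stage 2: W1 = 331; w = 19; 6*(19)^2 - 4*(19)^1 + 3 = (2166) + (-76) + (3) = 2093; answer 2093
Stage 3: W2 = 2093; d = 14648; 14648 = 2^3 * 1831; sigma = (1 + 2 + 4 + 8) * (1 + 1831) = 15 * 1832 = 27480; answer 27480
Stage 4: W3 = 27480; m = 5; cross terms: (34*35 - 0*-33)=1190, (0*24 - 4*35)=-140, (4*5 - -7*24)=188, (-7*-33 - 34*5)=61; twice the area = |1299| = 1299; area = 1299/2; answer 1299/2

1299/2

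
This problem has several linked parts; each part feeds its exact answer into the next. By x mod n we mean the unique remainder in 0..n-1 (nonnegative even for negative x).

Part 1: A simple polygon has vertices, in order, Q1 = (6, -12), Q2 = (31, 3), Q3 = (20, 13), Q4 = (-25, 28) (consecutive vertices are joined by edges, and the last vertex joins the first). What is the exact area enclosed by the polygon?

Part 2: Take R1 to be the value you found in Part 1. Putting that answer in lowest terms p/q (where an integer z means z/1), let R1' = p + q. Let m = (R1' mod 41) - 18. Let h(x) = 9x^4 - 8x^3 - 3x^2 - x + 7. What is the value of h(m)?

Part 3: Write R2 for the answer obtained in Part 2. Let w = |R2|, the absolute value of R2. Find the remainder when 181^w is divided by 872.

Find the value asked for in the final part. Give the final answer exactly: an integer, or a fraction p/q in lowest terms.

Part 1: cross terms: (6*3 - 31*-12)=390, (31*13 - 20*3)=343, (20*28 - -25*13)=885, (-25*-12 - 6*28)=132; twice the area = |1750| = 1750; area = 875; answer 875
Part 2: R1 = 875; threaded value p + q = 876; m = -3; 9*(-3)^4 - 8*(-3)^3 - 3*(-3)^2 - 1*(-3)^1 + 7 = (729) + (216) + (-27) + (3) + (7) = 928; answer 928
Part 3: R2 = 928; w = 928; squarings mod 872: 181^1=181, 181^2=497, 181^4=233, 181^8=225, 181^16=49, 181^32=657, 181^64=9, 181^128=81, 181^256=457, 181^512=441; 181^928 = 181^32 * 181^128 * 181^256 * 181^512 = 9 (mod 872); answer 9

9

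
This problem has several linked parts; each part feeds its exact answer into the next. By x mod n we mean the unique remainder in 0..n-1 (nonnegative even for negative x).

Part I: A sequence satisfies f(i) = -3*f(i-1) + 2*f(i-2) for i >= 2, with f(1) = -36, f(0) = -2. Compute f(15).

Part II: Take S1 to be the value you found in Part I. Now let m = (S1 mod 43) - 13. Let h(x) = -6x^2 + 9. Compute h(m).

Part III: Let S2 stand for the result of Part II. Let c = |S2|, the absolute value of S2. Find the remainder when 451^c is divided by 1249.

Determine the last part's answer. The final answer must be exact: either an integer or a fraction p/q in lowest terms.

Part I: f(2) = -3*(-36) + 2*(-2) = 104; iterating: f(2)=104, f(3)=-384, f(4)=1360, f(5)=-4848, f(6)=17264, f(7)=-61488, f(8)=218992, f(9)=-779952, f(10)=2777840, f(11)=-9893424, f(12)=35235952, f(13)=-125494704, f(14)=446956016, f(15)=-1591857456; answer -1591857456
Part II: S1 = -1591857456; m = -6; -6*(-6)^2 + 9 = (-216) + (9) = -207; answer -207
Part III: S2 = -207; c = 207; squarings mod 1249: 451^1=451, 451^2=1063, 451^4=873, 451^8=239, 451^16=916, 451^32=977, 451^64=293, 451^128=917; 451^207 = 451^1 * 451^2 * 451^4 * 451^8 * 451^64 * 451^128 = 399 (mod 1249); answer 399

399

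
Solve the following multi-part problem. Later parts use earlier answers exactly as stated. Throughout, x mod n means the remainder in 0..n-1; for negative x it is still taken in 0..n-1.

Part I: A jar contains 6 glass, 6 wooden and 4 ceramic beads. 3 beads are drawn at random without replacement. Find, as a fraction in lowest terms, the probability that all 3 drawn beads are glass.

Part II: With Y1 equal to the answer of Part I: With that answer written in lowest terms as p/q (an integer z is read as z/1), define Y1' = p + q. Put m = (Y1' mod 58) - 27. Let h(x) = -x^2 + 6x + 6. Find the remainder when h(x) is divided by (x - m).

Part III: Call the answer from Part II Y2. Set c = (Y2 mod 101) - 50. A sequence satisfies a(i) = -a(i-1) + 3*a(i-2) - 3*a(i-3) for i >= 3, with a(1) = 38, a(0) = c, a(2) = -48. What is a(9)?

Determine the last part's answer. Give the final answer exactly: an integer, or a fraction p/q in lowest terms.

67326

Part I: total draws C(16,3) = 560; favorable C(6,3) = 20; P = 1/28; answer 1/28
Part II: Y1 = 1/28; threaded value p + q = 29; m = 2; remainder = value at the root: -1*(2)^2 + 6*(2)^1 + 6 = (-4) + (12) + (6) = 14; answer 14
Part III: Y2 = 14; c = -36; a(3) = -1*(-48) + 3*(38) - 3*(-36) = 270; iterating: a(3)=270, a(4)=-528, a(5)=1482, a(6)=-3876, a(7)=9906, a(8)=-25980, a(9)=67326; answer 67326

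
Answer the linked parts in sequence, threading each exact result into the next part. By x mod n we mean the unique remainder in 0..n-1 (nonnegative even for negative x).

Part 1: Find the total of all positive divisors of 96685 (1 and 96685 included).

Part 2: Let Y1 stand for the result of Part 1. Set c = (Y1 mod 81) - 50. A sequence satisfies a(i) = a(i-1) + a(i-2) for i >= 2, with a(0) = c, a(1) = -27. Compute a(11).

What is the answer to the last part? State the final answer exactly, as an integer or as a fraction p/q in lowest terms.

Part 1: 96685 = 5 * 61 * 317; sigma = (1 + 5) * (1 + 61) * (1 + 317) = 6 * 62 * 318 = 118296; answer 118296
Part 2: Y1 = 118296; c = -14; a(2) = 1*(-27) + 1*(-14) = -41; iterating: a(2)=-41, a(3)=-68, a(4)=-109, a(5)=-177, a(6)=-286, a(7)=-463, a(8)=-749, a(9)=-1212, a(10)=-1961, a(11)=-3173; answer -3173

-3173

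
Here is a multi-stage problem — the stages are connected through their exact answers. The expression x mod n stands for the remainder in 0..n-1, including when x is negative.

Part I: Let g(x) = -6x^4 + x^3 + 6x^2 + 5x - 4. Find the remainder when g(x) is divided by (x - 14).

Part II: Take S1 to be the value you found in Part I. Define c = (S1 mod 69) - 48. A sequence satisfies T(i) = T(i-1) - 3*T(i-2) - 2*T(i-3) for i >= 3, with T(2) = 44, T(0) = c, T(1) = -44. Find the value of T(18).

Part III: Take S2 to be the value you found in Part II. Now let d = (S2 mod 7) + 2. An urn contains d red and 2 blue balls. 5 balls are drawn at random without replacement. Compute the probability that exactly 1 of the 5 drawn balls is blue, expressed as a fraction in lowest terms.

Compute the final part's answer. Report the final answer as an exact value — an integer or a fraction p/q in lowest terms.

Part I: remainder = value at the root: -6*(14)^4 + 1*(14)^3 + 6*(14)^2 + 5*(14)^1 - 4 = (-230496) + (2744) + (1176) + (70) + (-4) = -226510; answer -226510
Part II: S1 = -226510; c = -31; T(3) = 1*(44) - 3*(-44) - 2*(-31) = 238; iterating: T(3)=238, T(4)=194, T(5)=-608, T(6)=-1666, T(7)=-230, T(8)=5984, T(9)=10006, T(10)=-7486, T(11)=-49472, T(12)=-47026, T(13)=116362, T(14)=356384, T(15)=101350, T(16)=-1200526, T(17)=-2217344, T(18)=1181534; answer 1181534
Part III: S2 = 1181534; d = 6; total draws C(8,5) = 56; favorable C(2,1)*C(6,4) = 30; P = 15/28; answer 15/28

15/28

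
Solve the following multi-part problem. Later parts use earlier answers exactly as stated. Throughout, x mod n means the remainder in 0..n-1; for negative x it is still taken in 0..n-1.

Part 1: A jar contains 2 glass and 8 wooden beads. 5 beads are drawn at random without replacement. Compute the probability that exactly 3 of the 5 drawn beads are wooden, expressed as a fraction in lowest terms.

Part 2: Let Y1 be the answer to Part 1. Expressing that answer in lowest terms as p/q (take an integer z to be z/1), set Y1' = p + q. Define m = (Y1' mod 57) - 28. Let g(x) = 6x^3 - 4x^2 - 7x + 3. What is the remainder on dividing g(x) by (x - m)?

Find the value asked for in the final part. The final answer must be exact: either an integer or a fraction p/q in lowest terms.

-30512

Part 1: total draws C(10,5) = 252; favorable C(8,3)*C(2,2) = 56; P = 2/9; answer 2/9
Part 2: Y1 = 2/9; threaded value p + q = 11; m = -17; remainder = value at the root: 6*(-17)^3 - 4*(-17)^2 - 7*(-17)^1 + 3 = (-29478) + (-1156) + (119) + (3) = -30512; answer -30512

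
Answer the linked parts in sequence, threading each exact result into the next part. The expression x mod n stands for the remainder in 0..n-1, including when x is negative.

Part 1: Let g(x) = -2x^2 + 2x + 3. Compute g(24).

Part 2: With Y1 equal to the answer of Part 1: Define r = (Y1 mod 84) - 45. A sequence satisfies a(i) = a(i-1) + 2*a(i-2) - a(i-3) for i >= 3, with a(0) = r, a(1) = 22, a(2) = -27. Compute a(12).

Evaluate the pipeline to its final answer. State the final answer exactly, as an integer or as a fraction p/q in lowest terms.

-7510

Part 1: -2*(24)^2 + 2*(24)^1 + 3 = (-1152) + (48) + (3) = -1101; answer -1101
Part 2: Y1 = -1101; r = 30; a(3) = 1*(-27) + 2*(22) - 1*(30) = -13; iterating: a(3)=-13, a(4)=-89, a(5)=-88, a(6)=-253, a(7)=-340, a(8)=-758, a(9)=-1185, a(10)=-2361, a(11)=-3973, a(12)=-7510; answer -7510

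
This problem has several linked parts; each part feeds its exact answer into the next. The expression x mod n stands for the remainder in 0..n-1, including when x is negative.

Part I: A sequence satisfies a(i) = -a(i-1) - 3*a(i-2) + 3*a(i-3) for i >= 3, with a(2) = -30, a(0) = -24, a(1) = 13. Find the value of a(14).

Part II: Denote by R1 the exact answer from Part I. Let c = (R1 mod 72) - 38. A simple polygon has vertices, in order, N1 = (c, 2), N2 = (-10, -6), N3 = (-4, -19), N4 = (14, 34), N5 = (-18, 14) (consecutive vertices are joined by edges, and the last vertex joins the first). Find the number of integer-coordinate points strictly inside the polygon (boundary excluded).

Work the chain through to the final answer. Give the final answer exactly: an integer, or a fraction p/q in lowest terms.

796

Part I: a(3) = -1*(-30) - 3*(13) + 3*(-24) = -81; iterating: a(3)=-81, a(4)=210, a(5)=-57, a(6)=-816, a(7)=1617, a(8)=660, a(9)=-7959, a(10)=10830, a(11)=15027, a(12)=-71394, a(13)=58803, a(14)=200460; answer 200460
Part II: R1 = 200460; c = -26; cross terms: (-26*-6 - -10*2)=176, (-10*-19 - -4*-6)=166, (-4*34 - 14*-19)=130, (14*14 - -18*34)=808, (-18*2 - -26*14)=328; twice the area = |1608| = 1608; area = 804; boundary points = 8 + 1 + 1 + 4 + 4 = 18; strictly interior points = area - boundary/2 + 1 = 796; answer 796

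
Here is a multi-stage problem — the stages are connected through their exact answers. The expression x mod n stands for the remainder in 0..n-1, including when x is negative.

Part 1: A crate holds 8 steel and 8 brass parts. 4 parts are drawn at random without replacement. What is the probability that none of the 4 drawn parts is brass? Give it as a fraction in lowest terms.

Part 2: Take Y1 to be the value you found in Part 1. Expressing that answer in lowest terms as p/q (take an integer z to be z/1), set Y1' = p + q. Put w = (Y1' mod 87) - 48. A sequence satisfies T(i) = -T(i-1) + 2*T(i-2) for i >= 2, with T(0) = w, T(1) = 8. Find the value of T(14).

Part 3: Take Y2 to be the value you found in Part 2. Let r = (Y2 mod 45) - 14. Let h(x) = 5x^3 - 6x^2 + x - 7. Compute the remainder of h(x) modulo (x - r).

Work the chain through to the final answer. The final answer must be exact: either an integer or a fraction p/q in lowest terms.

Part 1: total draws C(16,4) = 1820; favorable C(8,4) = 70; P = 1/26; answer 1/26
Part 2: Y1 = 1/26; threaded value p + q = 27; w = -21; T(2) = -1*(8) + 2*(-21) = -50; iterating: T(2)=-50, T(3)=66, T(4)=-166, T(5)=298, T(6)=-630, T(7)=1226, T(8)=-2486, T(9)=4938, T(10)=-9910, T(11)=19786, T(12)=-39606, T(13)=79178, T(14)=-158390; answer -158390
Part 3: Y2 = -158390; r = -4; remainder = value at the root: 5*(-4)^3 - 6*(-4)^2 + 1*(-4)^1 - 7 = (-320) + (-96) + (-4) + (-7) = -427; answer -427

-427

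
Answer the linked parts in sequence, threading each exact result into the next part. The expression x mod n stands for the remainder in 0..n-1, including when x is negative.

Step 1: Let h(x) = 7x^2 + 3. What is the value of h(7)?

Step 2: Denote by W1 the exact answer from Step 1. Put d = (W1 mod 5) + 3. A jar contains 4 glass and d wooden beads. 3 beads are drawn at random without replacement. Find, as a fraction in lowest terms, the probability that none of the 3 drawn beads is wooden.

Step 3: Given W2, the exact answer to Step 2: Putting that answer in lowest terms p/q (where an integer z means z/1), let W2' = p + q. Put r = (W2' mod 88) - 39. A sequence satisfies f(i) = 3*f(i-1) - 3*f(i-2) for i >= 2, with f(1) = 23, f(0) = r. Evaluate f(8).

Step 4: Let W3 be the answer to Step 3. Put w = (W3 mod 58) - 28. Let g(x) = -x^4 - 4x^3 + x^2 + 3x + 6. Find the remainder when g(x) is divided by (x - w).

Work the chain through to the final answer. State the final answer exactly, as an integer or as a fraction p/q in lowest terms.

-995

Step 1: 7*(7)^2 + 3 = (343) + (3) = 346; answer 346
Step 2: W1 = 346; d = 4; total draws C(8,3) = 56; favorable C(4,3) = 4; P = 1/14; answer 1/14
Step 3: W2 = 1/14; threaded value p + q = 15; r = -24; f(2) = 3*(23) - 3*(-24) = 141; iterating: f(2)=141, f(3)=354, f(4)=639, f(5)=855, f(6)=648, f(7)=-621, f(8)=-3807; answer -3807
Step 4: W3 = -3807; w = -7; remainder = value at the root: -1*(-7)^4 - 4*(-7)^3 + 1*(-7)^2 + 3*(-7)^1 + 6 = (-2401) + (1372) + (49) + (-21) + (6) = -995; answer -995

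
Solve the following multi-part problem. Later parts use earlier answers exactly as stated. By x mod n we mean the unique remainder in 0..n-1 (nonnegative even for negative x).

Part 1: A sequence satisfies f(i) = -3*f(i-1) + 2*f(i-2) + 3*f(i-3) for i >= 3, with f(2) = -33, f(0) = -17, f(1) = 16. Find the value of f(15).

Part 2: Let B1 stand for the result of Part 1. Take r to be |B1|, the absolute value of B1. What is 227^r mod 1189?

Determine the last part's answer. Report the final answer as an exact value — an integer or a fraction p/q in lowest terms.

Part 1: f(3) = -3*(-33) + 2*(16) + 3*(-17) = 80; iterating: f(3)=80, f(4)=-258, f(5)=835, f(6)=-2781, f(7)=9239, f(8)=-30774, f(9)=102457, f(10)=-341202, f(11)=1136198, f(12)=-3783627, f(13)=12599671, f(14)=-41957673, f(15)=139721480; answer 139721480
Part 2: B1 = 139721480; r = 139721480; squarings mod 1189: 227^1=227, 227^2=402, 227^4=1089, 227^8=488, 227^16=344, 227^32=625, 227^64=633, 227^128=1185, 227^256=16, 227^512=256, 227^1024=141, 227^2048=857, 227^4096=836, 227^8192=953, 227^16384=1002, 227^32768=488, 227^65536=344, 227^131072=625, 227^262144=633, 227^524288=1185, 227^1048576=16, 227^2097152=256, 227^4194304=141, 227^8388608=857, 227^16777216=836, 227^33554432=953, 227^67108864=1002, 227^134217728=488; 227^139721480 = 227^8 * 227^256 * 227^512 * 227^2048 * 227^4096 * 227^8192 * 227^16384 * 227^32768 * 227^65536 * 227^131072 * 227^1048576 * 227^4194304 * 227^134217728 = 165 (mod 1189); answer 165

165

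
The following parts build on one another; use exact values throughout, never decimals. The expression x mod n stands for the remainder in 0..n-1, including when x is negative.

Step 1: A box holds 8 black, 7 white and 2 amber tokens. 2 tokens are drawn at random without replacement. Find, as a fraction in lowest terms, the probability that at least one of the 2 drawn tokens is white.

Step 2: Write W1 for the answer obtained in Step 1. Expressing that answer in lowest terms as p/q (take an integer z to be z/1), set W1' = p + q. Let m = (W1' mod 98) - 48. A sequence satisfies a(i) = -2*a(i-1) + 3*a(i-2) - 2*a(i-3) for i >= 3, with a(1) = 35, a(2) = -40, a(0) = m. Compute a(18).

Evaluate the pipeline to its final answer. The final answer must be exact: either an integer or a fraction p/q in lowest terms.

Step 1: total draws C(17,2) = 136; complement C(10,2) = 45; favorable 136 - 45 = 91; P = 91/136; answer 91/136
Step 2: W1 = 91/136; threaded value p + q = 227; m = -17; a(3) = -2*(-40) + 3*(35) - 2*(-17) = 219; iterating: a(3)=219, a(4)=-628, a(5)=1993, a(6)=-6308, a(7)=19851, a(8)=-62612, a(9)=197393, a(10)=-622324, a(11)=1962051, a(12)=-6185860, a(13)=19502521, a(14)=-61486724, a(15)=193852731, a(16)=-611170676, a(17)=1926872993, a(18)=-6074963476; answer -6074963476

-6074963476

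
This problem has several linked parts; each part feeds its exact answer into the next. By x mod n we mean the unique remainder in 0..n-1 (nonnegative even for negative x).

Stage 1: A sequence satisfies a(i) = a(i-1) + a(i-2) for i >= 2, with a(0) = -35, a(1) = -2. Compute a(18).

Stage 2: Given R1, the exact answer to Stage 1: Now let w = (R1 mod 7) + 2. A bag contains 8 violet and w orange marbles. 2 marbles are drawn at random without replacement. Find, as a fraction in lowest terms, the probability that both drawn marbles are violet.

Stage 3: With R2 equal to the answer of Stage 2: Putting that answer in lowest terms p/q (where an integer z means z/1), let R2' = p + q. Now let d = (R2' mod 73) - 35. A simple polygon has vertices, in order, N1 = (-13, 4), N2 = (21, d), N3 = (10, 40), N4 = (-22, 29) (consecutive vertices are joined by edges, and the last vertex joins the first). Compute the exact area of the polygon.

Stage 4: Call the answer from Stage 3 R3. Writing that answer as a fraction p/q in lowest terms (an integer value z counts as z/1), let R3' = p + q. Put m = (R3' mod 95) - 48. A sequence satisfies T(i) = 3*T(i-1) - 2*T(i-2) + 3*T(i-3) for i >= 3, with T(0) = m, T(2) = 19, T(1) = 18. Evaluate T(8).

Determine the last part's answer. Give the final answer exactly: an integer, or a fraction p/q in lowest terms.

Stage 1: a(2) = 1*(-2) + 1*(-35) = -37; iterating: a(2)=-37, a(3)=-39, a(4)=-76, a(5)=-115, a(6)=-191, a(7)=-306, a(8)=-497, a(9)=-803, a(10)=-1300, a(11)=-2103, a(12)=-3403, a(13)=-5506, a(14)=-8909, a(15)=-14415, a(16)=-23324, a(17)=-37739, a(18)=-61063; answer -61063
Stage 2: R1 = -61063; w = 7; total draws C(15,2) = 105; favorable C(8,2) = 28; P = 4/15; answer 4/15
Stage 3: R2 = 4/15; threaded value p + q = 19; d = -16; cross terms: (-13*-16 - 21*4)=124, (21*40 - 10*-16)=1000, (10*29 - -22*40)=1170, (-22*4 - -13*29)=289; twice the area = |2583| = 2583; area = 2583/2; answer 2583/2
Stage 4: R3 = 2583/2; threaded value p + q = 2585; m = -28; T(3) = 3*(19) - 2*(18) + 3*(-28) = -63; iterating: T(3)=-63, T(4)=-173, T(5)=-336, T(6)=-851, T(7)=-2400, T(8)=-6506; answer -6506

-6506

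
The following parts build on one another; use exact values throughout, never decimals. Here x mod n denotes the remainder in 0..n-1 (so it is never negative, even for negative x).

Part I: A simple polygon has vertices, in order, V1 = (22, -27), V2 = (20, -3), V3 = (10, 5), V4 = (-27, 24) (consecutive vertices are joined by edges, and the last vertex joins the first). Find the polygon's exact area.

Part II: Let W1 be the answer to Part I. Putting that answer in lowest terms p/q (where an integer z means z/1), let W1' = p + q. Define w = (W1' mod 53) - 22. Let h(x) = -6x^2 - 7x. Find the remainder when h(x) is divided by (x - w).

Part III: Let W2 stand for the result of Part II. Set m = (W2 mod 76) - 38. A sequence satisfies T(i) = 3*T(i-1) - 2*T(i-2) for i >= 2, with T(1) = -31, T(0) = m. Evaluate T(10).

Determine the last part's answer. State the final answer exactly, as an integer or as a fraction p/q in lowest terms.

Part I: cross terms: (22*-3 - 20*-27)=474, (20*5 - 10*-3)=130, (10*24 - -27*5)=375, (-27*-27 - 22*24)=201; twice the area = |1180| = 1180; area = 590; answer 590
Part II: W1 = 590; threaded value p + q = 591; w = -14; remainder = value at the root: -6*(-14)^2 - 7*(-14)^1 = (-1176) + (98) = -1078; answer -1078
Part III: W2 = -1078; m = 24; T(2) = 3*(-31) - 2*(24) = -141; iterating: T(2)=-141, T(3)=-361, T(4)=-801, T(5)=-1681, T(6)=-3441, T(7)=-6961, T(8)=-14001, T(9)=-28081, T(10)=-56241; answer -56241

-56241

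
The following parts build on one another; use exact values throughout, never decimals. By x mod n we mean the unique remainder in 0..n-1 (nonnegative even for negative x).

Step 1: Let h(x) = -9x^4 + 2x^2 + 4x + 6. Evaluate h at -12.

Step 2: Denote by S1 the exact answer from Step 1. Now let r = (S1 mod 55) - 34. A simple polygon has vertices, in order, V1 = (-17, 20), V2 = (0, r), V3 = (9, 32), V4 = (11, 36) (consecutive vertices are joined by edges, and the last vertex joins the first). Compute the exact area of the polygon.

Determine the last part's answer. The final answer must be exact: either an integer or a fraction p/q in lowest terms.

Step 1: -9*(-12)^4 + 2*(-12)^2 + 4*(-12)^1 + 6 = (-186624) + (288) + (-48) + (6) = -186378; answer -186378
Step 2: S1 = -186378; r = -17; cross terms: (-17*-17 - 0*20)=289, (0*32 - 9*-17)=153, (9*36 - 11*32)=-28, (11*20 - -17*36)=832; twice the area = |1246| = 1246; area = 623; answer 623

623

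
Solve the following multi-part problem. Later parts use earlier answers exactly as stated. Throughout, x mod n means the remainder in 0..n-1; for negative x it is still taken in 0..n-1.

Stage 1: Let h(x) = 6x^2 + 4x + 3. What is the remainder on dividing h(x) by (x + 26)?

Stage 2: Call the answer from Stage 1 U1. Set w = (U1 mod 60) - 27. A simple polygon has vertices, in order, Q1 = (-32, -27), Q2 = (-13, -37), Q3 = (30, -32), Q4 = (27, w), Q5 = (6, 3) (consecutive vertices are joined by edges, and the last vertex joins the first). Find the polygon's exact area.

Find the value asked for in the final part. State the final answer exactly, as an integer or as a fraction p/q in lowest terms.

1955

Stage 1: remainder = value at the root: 6*(-26)^2 + 4*(-26)^1 + 3 = (4056) + (-104) + (3) = 3955; answer 3955
Stage 2: U1 = 3955; w = 28; cross terms: (-32*-37 - -13*-27)=833, (-13*-32 - 30*-37)=1526, (30*28 - 27*-32)=1704, (27*3 - 6*28)=-87, (6*-27 - -32*3)=-66; twice the area = |3910| = 3910; area = 1955; answer 1955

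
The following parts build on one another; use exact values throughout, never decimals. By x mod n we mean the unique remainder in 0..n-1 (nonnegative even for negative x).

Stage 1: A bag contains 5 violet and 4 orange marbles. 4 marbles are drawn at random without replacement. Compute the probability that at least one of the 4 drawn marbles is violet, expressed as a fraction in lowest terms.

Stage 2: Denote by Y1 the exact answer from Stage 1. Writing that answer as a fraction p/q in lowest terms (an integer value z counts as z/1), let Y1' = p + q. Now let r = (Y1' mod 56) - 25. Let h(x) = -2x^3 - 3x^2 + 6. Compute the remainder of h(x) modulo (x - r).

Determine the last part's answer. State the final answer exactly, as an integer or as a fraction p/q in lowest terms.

Stage 1: total draws C(9,4) = 126; complement C(4,4) = 1; favorable 126 - 1 = 125; P = 125/126; answer 125/126
Stage 2: Y1 = 125/126; threaded value p + q = 251; r = 2; remainder = value at the root: -2*(2)^3 - 3*(2)^2 + 6 = (-16) + (-12) + (6) = -22; answer -22

-22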